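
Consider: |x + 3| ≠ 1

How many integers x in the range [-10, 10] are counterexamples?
Counterexamples in [-10, 10]: {-4, -2}.

Counting them gives 2 values.

Answer: 2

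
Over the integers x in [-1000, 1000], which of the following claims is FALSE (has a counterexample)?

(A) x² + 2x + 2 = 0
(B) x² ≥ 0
(A) x = 0: LHS = 0² + 2·0 + 2 = 2; 2 = 0 — FAILS

(B) Over all integers in [-1000, 1000], LHS − RHS is smallest at x = 0, where it equals 0:
x = 0: LHS = 0² = 0; 0 ≥ 0 — holds
At the ends of the range:
x = -1000: LHS = (-1000)² = 1000000; 1000000 ≥ 0 — holds
x = 1000: LHS = 1000² = 1000000; 1000000 ≥ 0 — holds
Hence LHS − RHS is never negative, i.e. LHS ≥ RHS throughout, so the relation holds for every integer in [-1000, 1000].

Only (A) has a counterexample.

Answer: A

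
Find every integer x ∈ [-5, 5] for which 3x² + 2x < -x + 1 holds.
Holds for: {-1, 0}
Fails for: {-5, -4, -3, -2, 1, 2, 3, 4, 5}

Answer: {-1, 0}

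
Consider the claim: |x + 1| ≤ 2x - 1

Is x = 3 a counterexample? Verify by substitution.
Substitute x = 3 into the relation:
x = 3: LHS = |3 + 1| = |4| = 4, RHS = 2·3 - 1 = 5; 4 ≤ 5 — holds

The claim holds here, so x = 3 is not a counterexample. (A counterexample exists elsewhere, e.g. x = 0.)

Answer: No, x = 3 is not a counterexample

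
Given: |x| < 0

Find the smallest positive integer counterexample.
Testing positive integers:
x = 1: LHS = |1| = 1; 1 < 0 — FAILS  ← smallest positive counterexample

Answer: x = 1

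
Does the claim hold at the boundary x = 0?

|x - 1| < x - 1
x = 0: LHS = |0 - 1| = |-1| = 1, RHS = 0 - 1 = -1; 1 < -1 — FAILS

The relation fails at x = 0, so x = 0 is a counterexample.

Answer: No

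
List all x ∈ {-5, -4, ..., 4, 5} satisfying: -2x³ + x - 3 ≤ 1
Holds for: {-1, 0, 1, 2, 3, 4, 5}
Fails for: {-5, -4, -3, -2}

Answer: {-1, 0, 1, 2, 3, 4, 5}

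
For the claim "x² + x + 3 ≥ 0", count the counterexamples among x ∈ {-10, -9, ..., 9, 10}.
Over all integers in [-10, 10], LHS − RHS is smallest at x = 0, where it equals 3:
x = 0: LHS = 0² + 0 + 3 = 3; 3 ≥ 0 — holds
At the ends of the range:
x = -10: LHS = (-10)² + (-10) + 3 = 93; 93 ≥ 0 — holds
x = 10: LHS = 10² + 10 + 3 = 113; 113 ≥ 0 — holds
Hence LHS − RHS is never negative, i.e. LHS ≥ RHS throughout, so the relation holds for every integer in [-10, 10].

No counterexample appears in that range.

Answer: 0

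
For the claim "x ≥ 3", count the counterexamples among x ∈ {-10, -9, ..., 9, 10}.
Counterexamples in [-10, 10]: {-10, -9, -8, -7, -6, -5, -4, -3, -2, -1, 0, 1, 2}.

Counting them gives 13 values.

Answer: 13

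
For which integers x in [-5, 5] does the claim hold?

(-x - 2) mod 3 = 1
Holds for: {-3, 0, 3}
Fails for: {-5, -4, -2, -1, 1, 2, 4, 5}

Answer: {-3, 0, 3}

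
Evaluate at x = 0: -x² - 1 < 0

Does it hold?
x = 0: LHS = -0² - 1 = -1; -1 < 0 — holds

The relation is satisfied at x = 0.

Answer: Yes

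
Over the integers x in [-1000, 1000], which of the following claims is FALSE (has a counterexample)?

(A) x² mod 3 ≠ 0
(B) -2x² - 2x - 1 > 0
(A) x = 0: LHS = (0²) mod 3 = 0 mod 3 = 0; 0 ≠ 0 — FAILS
(B) x = 0: LHS = -2·0² - 2·0 - 1 = -1; -1 > 0 — FAILS

Answer: Both A and B are false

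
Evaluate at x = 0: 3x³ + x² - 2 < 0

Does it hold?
x = 0: LHS = 3·0³ + 0² - 2 = -2; -2 < 0 — holds

The relation is satisfied at x = 0.

Answer: Yes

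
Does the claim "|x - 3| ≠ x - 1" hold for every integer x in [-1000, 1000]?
The claim fails at x = 2:
x = 2: LHS = |2 - 3| = |-1| = 1, RHS = 2 - 1 = 1; 1 ≠ 1 — FAILS

Because a single integer refutes it, the statement is false.

Answer: False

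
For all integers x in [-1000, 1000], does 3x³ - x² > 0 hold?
The claim fails at x = 0:
x = 0: LHS = 3·0³ - 0² = 0; 0 > 0 — FAILS

Because a single integer refutes it, the statement is false.

Answer: False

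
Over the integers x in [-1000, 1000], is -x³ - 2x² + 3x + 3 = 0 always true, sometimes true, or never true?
Track d = LHS − RHS over the integers in [-1000, 1000]. Equality would need d = 0, but d changes sign only between consecutive integers, jumping over 0:
x = -3: LHS = -(-3)³ - 2·(-3)² + 3·(-3) + 3 = 3; 3 = 0 — FAILS  (d = 3)
x = -2: LHS = -(-2)³ - 2·(-2)² + 3·(-2) + 3 = -3; -3 = 0 — FAILS  (d = -3)
x = -1: LHS = -(-1)³ - 2·(-1)² + 3·(-1) + 3 = -1; -1 = 0 — FAILS  (d = -1)
x = 0: LHS = -0³ - 2·0² + 3·0 + 3 = 3; 3 = 0 — FAILS  (d = 3)
x = 1: LHS = -1³ - 2·1² + 3·1 + 3 = 3; 3 = 0 — FAILS  (d = 3)
x = 2: LHS = -2³ - 2·2² + 3·2 + 3 = -7; -7 = 0 — FAILS  (d = -7)
Away from these crossings d keeps a constant sign, and checking every integer in [-1000, 1000] confirms d ≠ 0 throughout. Hence the two sides are never equal, so the claimed relation (=) fails for every integer in [-1000, 1000].

No integer in the range satisfies it.

Answer: Never true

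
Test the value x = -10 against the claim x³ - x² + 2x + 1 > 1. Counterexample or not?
Substitute x = -10 into the relation:
x = -10: LHS = (-10)³ - (-10)² + 2·(-10) + 1 = -1119; -1119 > 1 — FAILS

Since the claim fails at x = -10, this value is a counterexample.

Answer: Yes, x = -10 is a counterexample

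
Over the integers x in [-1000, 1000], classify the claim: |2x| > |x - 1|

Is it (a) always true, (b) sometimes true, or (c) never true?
Holds at x = 1: LHS = |2·1| = |2| = 2, RHS = |1 - 1| = |0| = 0; 2 > 0 — holds
Fails at x = 0: LHS = |2·0| = |0| = 0, RHS = |0 - 1| = |-1| = 1; 0 > 1 — FAILS
It is satisfied by some integers in the range but not all.

Answer: Sometimes true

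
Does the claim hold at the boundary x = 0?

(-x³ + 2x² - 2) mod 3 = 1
x = 0: LHS = (-0³ + 2·0² - 2) mod 3 = (-2) mod 3 = 1; 1 = 1 — holds

The relation is satisfied at x = 0.

Answer: Yes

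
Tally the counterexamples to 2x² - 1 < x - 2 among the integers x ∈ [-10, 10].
Counterexamples in [-10, 10]: {-10, -9, -8, -7, -6, -5, -4, -3, -2, -1, 0, 1, 2, 3, 4, 5, 6, 7, 8, 9, 10}.

Counting them gives 21 values.

Answer: 21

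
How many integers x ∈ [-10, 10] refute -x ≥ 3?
Counterexamples in [-10, 10]: {-2, -1, 0, 1, 2, 3, 4, 5, 6, 7, 8, 9, 10}.

Counting them gives 13 values.

Answer: 13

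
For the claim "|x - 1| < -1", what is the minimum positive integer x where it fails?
Testing positive integers:
x = 1: LHS = |1 - 1| = |0| = 0; 0 < -1 — FAILS  ← smallest positive counterexample

Answer: x = 1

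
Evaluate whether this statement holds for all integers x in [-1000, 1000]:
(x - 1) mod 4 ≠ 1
The claim fails at x = 2:
x = 2: LHS = (2 - 1) mod 4 = 1 mod 4 = 1; 1 ≠ 1 — FAILS

Because a single integer refutes it, the statement is false.

Answer: False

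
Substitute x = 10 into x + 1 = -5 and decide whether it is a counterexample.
Substitute x = 10 into the relation:
x = 10: LHS = 10 + 1 = 11; 11 = -5 — FAILS

Since the claim fails at x = 10, this value is a counterexample.

Answer: Yes, x = 10 is a counterexample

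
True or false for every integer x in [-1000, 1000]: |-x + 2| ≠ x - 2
The claim fails at x = 2:
x = 2: LHS = |-2 + 2| = |0| = 0, RHS = 2 - 2 = 0; 0 ≠ 0 — FAILS

Because a single integer refutes it, the statement is false.

Answer: False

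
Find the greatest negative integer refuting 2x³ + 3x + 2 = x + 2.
Testing negative integers from -1 downward:
x = -1: LHS = 2·(-1)³ + 3·(-1) + 2 = -3, RHS = (-1) + 2 = 1; -3 = 1 — FAILS  ← closest negative counterexample to 0

Answer: x = -1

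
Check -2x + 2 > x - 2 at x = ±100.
x = 100: LHS = -2·100 + 2 = -198, RHS = 100 - 2 = 98; -198 > 98 — FAILS
x = -100: LHS = -2·(-100) + 2 = 202, RHS = (-100) - 2 = -102; 202 > -102 — holds

Answer: Partially: fails for x = 100, holds for x = -100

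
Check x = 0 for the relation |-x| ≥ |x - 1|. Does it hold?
x = 0: LHS = |-0| = |0| = 0, RHS = |0 - 1| = |-1| = 1; 0 ≥ 1 — FAILS

The relation fails at x = 0, so x = 0 is a counterexample.

Answer: No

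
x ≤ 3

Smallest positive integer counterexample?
Testing positive integers:
x = 1: 1 ≤ 3 — holds
x = 2: 2 ≤ 3 — holds
x = 3: 3 ≤ 3 — holds
x = 4: 4 ≤ 3 — FAILS  ← smallest positive counterexample

Answer: x = 4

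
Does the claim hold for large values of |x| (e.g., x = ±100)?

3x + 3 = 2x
x = 100: LHS = 3·100 + 3 = 303, RHS = 2·100 = 200; 303 = 200 — FAILS
x = -100: LHS = 3·(-100) + 3 = -297, RHS = 2·(-100) = -200; -297 = -200 — FAILS

Answer: No, fails for both x = 100 and x = -100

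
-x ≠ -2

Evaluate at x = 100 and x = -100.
x = 100: -100 ≠ -2 — holds
x = -100: LHS = -(-100) = 100; 100 ≠ -2 — holds

Answer: Yes, holds for both x = 100 and x = -100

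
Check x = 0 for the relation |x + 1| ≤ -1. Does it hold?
x = 0: LHS = |0 + 1| = |1| = 1; 1 ≤ -1 — FAILS

The relation fails at x = 0, so x = 0 is a counterexample.

Answer: No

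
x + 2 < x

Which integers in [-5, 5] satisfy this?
Over all integers in [-5, 5], LHS − RHS is smallest at x = 0, where it equals 2:
x = 0: LHS = 0 + 2 = 2; 2 < 0 — FAILS
At the ends of the range:
x = -5: LHS = (-5) + 2 = -3; -3 < -5 — FAILS
x = 5: LHS = 5 + 2 = 7; 7 < 5 — FAILS
Hence LHS − RHS is never negative, i.e. LHS ≥ RHS throughout, so the claimed relation (<) fails for every integer in [-5, 5].

Answer: None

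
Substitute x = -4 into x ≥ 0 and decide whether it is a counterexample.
Substitute x = -4 into the relation:
x = -4: -4 ≥ 0 — FAILS

Since the claim fails at x = -4, this value is a counterexample.

Answer: Yes, x = -4 is a counterexample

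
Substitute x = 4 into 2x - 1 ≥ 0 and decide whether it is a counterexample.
Substitute x = 4 into the relation:
x = 4: LHS = 2·4 - 1 = 7; 7 ≥ 0 — holds

The claim holds here, so x = 4 is not a counterexample. (A counterexample exists elsewhere, e.g. x = 0.)

Answer: No, x = 4 is not a counterexample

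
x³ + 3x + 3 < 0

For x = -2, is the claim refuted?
Substitute x = -2 into the relation:
x = -2: LHS = (-2)³ + 3·(-2) + 3 = -11; -11 < 0 — holds

The claim holds here, so x = -2 is not a counterexample. (A counterexample exists elsewhere, e.g. x = 0.)

Answer: No, x = -2 is not a counterexample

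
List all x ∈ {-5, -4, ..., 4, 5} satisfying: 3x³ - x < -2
Holds for: {-5, -4, -3, -2}
Fails for: {-1, 0, 1, 2, 3, 4, 5}

Answer: {-5, -4, -3, -2}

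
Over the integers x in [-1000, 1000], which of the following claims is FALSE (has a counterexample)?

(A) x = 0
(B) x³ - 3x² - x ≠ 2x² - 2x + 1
(A) x = 1: 1 = 0 — FAILS

(B) Track d = LHS − RHS over the integers in [-1000, 1000]. Equality would need d = 0, but d changes sign only between consecutive integers, jumping over 0:
x = 4: LHS = 4³ - 3·4² - 4 = 12, RHS = 2·4² - 2·4 + 1 = 25; 12 ≠ 25 — holds  (d = -13)
x = 5: LHS = 5³ - 3·5² - 5 = 45, RHS = 2·5² - 2·5 + 1 = 41; 45 ≠ 41 — holds  (d = 4)
Away from these crossings d keeps a constant sign, and checking every integer in [-1000, 1000] confirms d ≠ 0 throughout. Hence the two sides are never equal, so the relation holds for every integer in [-1000, 1000].

Only (A) has a counterexample.

Answer: A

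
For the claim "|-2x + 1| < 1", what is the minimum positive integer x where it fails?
Testing positive integers:
x = 1: LHS = |-2·1 + 1| = |-1| = 1; 1 < 1 — FAILS  ← smallest positive counterexample

Answer: x = 1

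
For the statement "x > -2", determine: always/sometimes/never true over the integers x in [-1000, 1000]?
Holds at x = 0: 0 > -2 — holds
Fails at x = -2: -2 > -2 — FAILS
It is satisfied by some integers in the range but not all.

Answer: Sometimes true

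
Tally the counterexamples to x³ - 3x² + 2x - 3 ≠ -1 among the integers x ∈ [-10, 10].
Track d = LHS − RHS over the integers in [-10, 10]. Equality would need d = 0, but d changes sign only between consecutive integers, jumping over 0:
x = 2: LHS = 2³ - 3·2² + 2·2 - 3 = -3; -3 ≠ -1 — holds  (d = -2)
x = 3: LHS = 3³ - 3·3² + 2·3 - 3 = 3; 3 ≠ -1 — holds  (d = 4)
Away from these crossings d keeps a constant sign, and checking every integer in [-10, 10] confirms d ≠ 0 throughout. Hence the two sides are never equal, so the relation holds for every integer in [-10, 10].

No counterexample appears in that range.

Answer: 0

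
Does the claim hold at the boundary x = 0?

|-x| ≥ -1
x = 0: LHS = |-0| = |0| = 0; 0 ≥ -1 — holds

The relation is satisfied at x = 0.

Answer: Yes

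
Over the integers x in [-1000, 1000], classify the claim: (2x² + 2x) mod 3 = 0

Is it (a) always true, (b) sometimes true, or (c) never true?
Holds at x = 0: LHS = (2·0² + 2·0) mod 3 = 0 mod 3 = 0; 0 = 0 — holds
Fails at x = 1: LHS = (2·1² + 2·1) mod 3 = 4 mod 3 = 1; 1 = 0 — FAILS
It is satisfied by some integers in the range but not all.

Answer: Sometimes true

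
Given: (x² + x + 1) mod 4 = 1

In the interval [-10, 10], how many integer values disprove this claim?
Counterexamples in [-10, 10]: {-10, -7, -6, -3, -2, 1, 2, 5, 6, 9, 10}.

Counting them gives 11 values.

Answer: 11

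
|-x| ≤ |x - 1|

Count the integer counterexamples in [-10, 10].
Counterexamples in [-10, 10]: {1, 2, 3, 4, 5, 6, 7, 8, 9, 10}.

Counting them gives 10 values.

Answer: 10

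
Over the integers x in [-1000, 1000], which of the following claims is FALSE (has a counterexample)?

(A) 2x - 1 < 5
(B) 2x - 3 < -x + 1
(A) x = 3: LHS = 2·3 - 1 = 5; 5 < 5 — FAILS
(B) x = 2: LHS = 2·2 - 3 = 1, RHS = -2 + 1 = -1; 1 < -1 — FAILS

Answer: Both A and B are false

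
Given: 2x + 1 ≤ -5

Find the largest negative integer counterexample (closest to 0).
Testing negative integers from -1 downward:
x = -1: LHS = 2·(-1) + 1 = -1; -1 ≤ -5 — FAILS  ← closest negative counterexample to 0

Answer: x = -1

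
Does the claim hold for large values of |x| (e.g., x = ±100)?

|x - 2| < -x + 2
x = 100: LHS = |100 - 2| = |98| = 98, RHS = -100 + 2 = -98; 98 < -98 — FAILS
x = -100: LHS = |(-100) - 2| = |-102| = 102, RHS = -(-100) + 2 = 102; 102 < 102 — FAILS

Answer: No, fails for both x = 100 and x = -100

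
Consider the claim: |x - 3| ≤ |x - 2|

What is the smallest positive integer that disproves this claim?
Testing positive integers:
x = 1: LHS = |1 - 3| = |-2| = 2, RHS = |1 - 2| = |-1| = 1; 2 ≤ 1 — FAILS  ← smallest positive counterexample

Answer: x = 1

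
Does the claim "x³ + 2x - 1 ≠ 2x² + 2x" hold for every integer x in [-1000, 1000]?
Track d = LHS − RHS over the integers in [-1000, 1000]. Equality would need d = 0, but d changes sign only between consecutive integers, jumping over 0:
x = 2: LHS = 2³ + 2·2 - 1 = 11, RHS = 2·2² + 2·2 = 12; 11 ≠ 12 — holds  (d = -1)
x = 3: LHS = 3³ + 2·3 - 1 = 32, RHS = 2·3² + 2·3 = 24; 32 ≠ 24 — holds  (d = 8)
Away from these crossings d keeps a constant sign, and checking every integer in [-1000, 1000] confirms d ≠ 0 throughout. Hence the two sides are never equal, so the relation holds for every integer in [-1000, 1000].

No counterexample exists.

Answer: True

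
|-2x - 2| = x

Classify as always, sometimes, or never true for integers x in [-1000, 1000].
Over all integers in [-1000, 1000], LHS − RHS is always positive; it is smallest at x = -1, where it equals 1:
x = -1: LHS = |-2·(-1) - 2| = |0| = 0; 0 = -1 — FAILS
At the ends of the range:
x = -1000: LHS = |-2·(-1000) - 2| = |1998| = 1998; 1998 = -1000 — FAILS
x = 1000: LHS = |-2·1000 - 2| = |-2002| = 2002; 2002 = 1000 — FAILS
Hence LHS − RHS is never 0, i.e. the two sides are never equal, so the claimed relation (=) fails for every integer in [-1000, 1000].

No integer in the range satisfies it.

Answer: Never true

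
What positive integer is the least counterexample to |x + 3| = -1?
Testing positive integers:
x = 1: LHS = |1 + 3| = |4| = 4; 4 = -1 — FAILS  ← smallest positive counterexample

Answer: x = 1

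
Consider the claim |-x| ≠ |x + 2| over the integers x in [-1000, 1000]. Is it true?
The claim fails at x = -1:
x = -1: LHS = |-(-1)| = |1| = 1, RHS = |(-1) + 2| = |1| = 1; 1 ≠ 1 — FAILS

Because a single integer refutes it, the statement is false.

Answer: False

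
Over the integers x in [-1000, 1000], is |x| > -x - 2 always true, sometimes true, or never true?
Over all integers in [-1000, 1000], LHS − RHS is smallest at x = 0, where it equals 2:
x = 0: LHS = |0| = 0, RHS = -0 - 2 = -2; 0 > -2 — holds
At the ends of the range:
x = -1000: LHS = |-1000| = 1000, RHS = -(-1000) - 2 = 998; 1000 > 998 — holds
x = 1000: LHS = |1000| = 1000, RHS = -1000 - 2 = -1002; 1000 > -1002 — holds
Hence LHS − RHS is never zero or negative, i.e. LHS > RHS throughout, so the relation holds for every integer in [-1000, 1000].

No counterexample exists.

Answer: Always true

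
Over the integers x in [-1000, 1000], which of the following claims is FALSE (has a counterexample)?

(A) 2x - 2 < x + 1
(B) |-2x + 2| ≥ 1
(A) x = 3: LHS = 2·3 - 2 = 4, RHS = 3 + 1 = 4; 4 < 4 — FAILS
(B) x = 1: LHS = |-2·1 + 2| = |0| = 0; 0 ≥ 1 — FAILS

Answer: Both A and B are false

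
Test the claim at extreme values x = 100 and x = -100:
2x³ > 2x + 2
x = 100: LHS = 2·100³ = 2000000, RHS = 2·100 + 2 = 202; 2000000 > 202 — holds
x = -100: LHS = 2·(-100)³ = -2000000, RHS = 2·(-100) + 2 = -198; -2000000 > -198 — FAILS

Answer: Partially: holds for x = 100, fails for x = -100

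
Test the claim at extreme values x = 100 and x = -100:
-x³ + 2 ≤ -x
x = 100: LHS = -100³ + 2 = -999998; -999998 ≤ -100 — holds
x = -100: LHS = -(-100)³ + 2 = 1000002, RHS = -(-100) = 100; 1000002 ≤ 100 — FAILS

Answer: Partially: holds for x = 100, fails for x = -100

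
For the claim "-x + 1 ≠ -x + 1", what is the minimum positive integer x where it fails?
Testing positive integers:
x = 1: LHS = -1 + 1 = 0, RHS = -1 + 1 = 0; 0 ≠ 0 — FAILS  ← smallest positive counterexample

Answer: x = 1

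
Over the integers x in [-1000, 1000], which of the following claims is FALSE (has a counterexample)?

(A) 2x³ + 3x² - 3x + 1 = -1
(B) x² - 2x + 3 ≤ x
(A) x = 0: LHS = 2·0³ + 3·0² - 3·0 + 1 = 1; 1 = -1 — FAILS
(B) x = 0: LHS = 0² - 2·0 + 3 = 3; 3 ≤ 0 — FAILS

Answer: Both A and B are false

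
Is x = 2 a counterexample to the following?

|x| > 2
Substitute x = 2 into the relation:
x = 2: LHS = |2| = 2; 2 > 2 — FAILS

Since the claim fails at x = 2, this value is a counterexample.

Answer: Yes, x = 2 is a counterexample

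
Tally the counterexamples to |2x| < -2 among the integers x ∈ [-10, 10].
Counterexamples in [-10, 10]: {-10, -9, -8, -7, -6, -5, -4, -3, -2, -1, 0, 1, 2, 3, 4, 5, 6, 7, 8, 9, 10}.

Counting them gives 21 values.

Answer: 21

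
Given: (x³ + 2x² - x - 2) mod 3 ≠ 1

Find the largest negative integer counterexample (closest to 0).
Testing negative integers from -1 downward:
x = -1: LHS = ((-1)³ + 2·(-1)² - (-1) - 2) mod 3 = 0 mod 3 = 0; 0 ≠ 1 — holds
x = -2: LHS = ((-2)³ + 2·(-2)² - (-2) - 2) mod 3 = 0 mod 3 = 0; 0 ≠ 1 — holds
x = -3: LHS = ((-3)³ + 2·(-3)² - (-3) - 2) mod 3 = (-8) mod 3 = 1; 1 ≠ 1 — FAILS  ← closest negative counterexample to 0

Answer: x = -3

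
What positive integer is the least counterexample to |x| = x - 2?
Testing positive integers:
x = 1: LHS = |1| = 1, RHS = 1 - 2 = -1; 1 = -1 — FAILS  ← smallest positive counterexample

Answer: x = 1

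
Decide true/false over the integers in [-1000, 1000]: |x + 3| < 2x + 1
The claim fails at x = 0:
x = 0: LHS = |0 + 3| = |3| = 3, RHS = 2·0 + 1 = 1; 3 < 1 — FAILS

Because a single integer refutes it, the statement is false.

Answer: False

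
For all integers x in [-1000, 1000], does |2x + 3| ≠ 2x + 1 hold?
Over all integers in [-1000, 1000], LHS − RHS is always positive; it is smallest at x = 0, where it equals 2:
x = 0: LHS = |2·0 + 3| = |3| = 3, RHS = 2·0 + 1 = 1; 3 ≠ 1 — holds
At the ends of the range:
x = -1000: LHS = |2·(-1000) + 3| = |-1997| = 1997, RHS = 2·(-1000) + 1 = -1999; 1997 ≠ -1999 — holds
x = 1000: LHS = |2·1000 + 3| = |2003| = 2003, RHS = 2·1000 + 1 = 2001; 2003 ≠ 2001 — holds
Hence LHS − RHS is never 0, i.e. the two sides are never equal, so the relation holds for every integer in [-1000, 1000].

No counterexample exists.

Answer: True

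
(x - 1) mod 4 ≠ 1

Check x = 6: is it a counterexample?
Substitute x = 6 into the relation:
x = 6: LHS = (6 - 1) mod 4 = 5 mod 4 = 1; 1 ≠ 1 — FAILS

Since the claim fails at x = 6, this value is a counterexample.

Answer: Yes, x = 6 is a counterexample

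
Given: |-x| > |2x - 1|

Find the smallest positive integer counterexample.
Testing positive integers:
x = 1: LHS = |-1| = 1, RHS = |2·1 - 1| = |1| = 1; 1 > 1 — FAILS  ← smallest positive counterexample

Answer: x = 1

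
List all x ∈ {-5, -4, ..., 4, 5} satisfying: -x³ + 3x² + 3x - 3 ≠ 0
Track d = LHS − RHS over the integers in [-5, 5]. Equality would need d = 0, but d changes sign only between consecutive integers, jumping over 0:
x = -2: LHS = -(-2)³ + 3·(-2)² + 3·(-2) - 3 = 11; 11 ≠ 0 — holds  (d = 11)
x = -1: LHS = -(-1)³ + 3·(-1)² + 3·(-1) - 3 = -2; -2 ≠ 0 — holds  (d = -2)
x = 0: LHS = -0³ + 3·0² + 3·0 - 3 = -3; -3 ≠ 0 — holds  (d = -3)
x = 1: LHS = -1³ + 3·1² + 3·1 - 3 = 2; 2 ≠ 0 — holds  (d = 2)
x = 3: LHS = -3³ + 3·3² + 3·3 - 3 = 6; 6 ≠ 0 — holds  (d = 6)
x = 4: LHS = -4³ + 3·4² + 3·4 - 3 = -7; -7 ≠ 0 — holds  (d = -7)
Away from these crossings d keeps a constant sign, and checking every integer in [-5, 5] confirms d ≠ 0 throughout. Hence the two sides are never equal, so the relation holds for every integer in [-5, 5].

Answer: All integers in [-5, 5]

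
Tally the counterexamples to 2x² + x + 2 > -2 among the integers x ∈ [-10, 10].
Over all integers in [-10, 10], LHS − RHS is smallest at x = 0, where it equals 4:
x = 0: LHS = 2·0² + 0 + 2 = 2; 2 > -2 — holds
At the ends of the range:
x = -10: LHS = 2·(-10)² + (-10) + 2 = 192; 192 > -2 — holds
x = 10: LHS = 2·10² + 10 + 2 = 212; 212 > -2 — holds
Hence LHS − RHS is never zero or negative, i.e. LHS > RHS throughout, so the relation holds for every integer in [-10, 10].

No counterexample appears in that range.

Answer: 0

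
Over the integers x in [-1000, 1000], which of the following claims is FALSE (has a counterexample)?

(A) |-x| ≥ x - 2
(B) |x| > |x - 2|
(A) Over all integers in [-1000, 1000], LHS − RHS is smallest at x = 0, where it equals 2:
x = 0: LHS = |-0| = |0| = 0, RHS = 0 - 2 = -2; 0 ≥ -2 — holds
At the ends of the range:
x = -1000: LHS = |-(-1000)| = |1000| = 1000, RHS = (-1000) - 2 = -1002; 1000 ≥ -1002 — holds
x = 1000: LHS = |-1000| = 1000, RHS = 1000 - 2 = 998; 1000 ≥ 998 — holds
Hence LHS − RHS is never negative, i.e. LHS ≥ RHS throughout, so the relation holds for every integer in [-1000, 1000].

(B) x = 0: LHS = |0| = 0, RHS = |0 - 2| = |-2| = 2; 0 > 2 — FAILS

Only (B) has a counterexample.

Answer: B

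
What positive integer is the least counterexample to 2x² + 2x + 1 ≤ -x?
Testing positive integers:
x = 1: LHS = 2·1² + 2·1 + 1 = 5; 5 ≤ -1 — FAILS  ← smallest positive counterexample

Answer: x = 1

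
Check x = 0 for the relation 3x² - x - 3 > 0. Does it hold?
x = 0: LHS = 3·0² - 0 - 3 = -3; -3 > 0 — FAILS

The relation fails at x = 0, so x = 0 is a counterexample.

Answer: No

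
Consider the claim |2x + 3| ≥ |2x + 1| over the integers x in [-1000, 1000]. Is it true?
The claim fails at x = -2:
x = -2: LHS = |2·(-2) + 3| = |-1| = 1, RHS = |2·(-2) + 1| = |-3| = 3; 1 ≥ 3 — FAILS

Because a single integer refutes it, the statement is false.

Answer: False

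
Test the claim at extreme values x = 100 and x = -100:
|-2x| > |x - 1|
x = 100: LHS = |-2·100| = |-200| = 200, RHS = |100 - 1| = |99| = 99; 200 > 99 — holds
x = -100: LHS = |-2·(-100)| = |200| = 200, RHS = |(-100) - 1| = |-101| = 101; 200 > 101 — holds

Answer: Yes, holds for both x = 100 and x = -100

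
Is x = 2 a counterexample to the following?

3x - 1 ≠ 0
Substitute x = 2 into the relation:
x = 2: LHS = 3·2 - 1 = 5; 5 ≠ 0 — holds

The relation holds at x = 2, so it is not a counterexample.

Answer: No, x = 2 is not a counterexample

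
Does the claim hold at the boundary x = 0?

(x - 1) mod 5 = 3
x = 0: LHS = (0 - 1) mod 5 = (-1) mod 5 = 4; 4 = 3 — FAILS

The relation fails at x = 0, so x = 0 is a counterexample.

Answer: No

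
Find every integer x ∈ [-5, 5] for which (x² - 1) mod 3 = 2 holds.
Holds for: {-3, 0, 3}
Fails for: {-5, -4, -2, -1, 1, 2, 4, 5}

Answer: {-3, 0, 3}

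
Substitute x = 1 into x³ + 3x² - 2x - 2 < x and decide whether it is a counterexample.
Substitute x = 1 into the relation:
x = 1: LHS = 1³ + 3·1² - 2·1 - 2 = 0; 0 < 1 — holds

The claim holds here, so x = 1 is not a counterexample. (A counterexample exists elsewhere, e.g. x = -1.)

Answer: No, x = 1 is not a counterexample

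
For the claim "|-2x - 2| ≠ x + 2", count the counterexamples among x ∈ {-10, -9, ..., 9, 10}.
Counterexamples in [-10, 10]: {0}.

Counting them gives 1 values.

Answer: 1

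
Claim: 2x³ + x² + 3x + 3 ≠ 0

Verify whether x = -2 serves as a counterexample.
Substitute x = -2 into the relation:
x = -2: LHS = 2·(-2)³ + (-2)² + 3·(-2) + 3 = -15; -15 ≠ 0 — holds

The relation holds at x = -2, so it is not a counterexample.

Answer: No, x = -2 is not a counterexample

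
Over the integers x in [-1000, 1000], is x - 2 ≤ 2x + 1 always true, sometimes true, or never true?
Holds at x = 0: LHS = 0 - 2 = -2, RHS = 2·0 + 1 = 1; -2 ≤ 1 — holds
Fails at x = -4: LHS = (-4) - 2 = -6, RHS = 2·(-4) + 1 = -7; -6 ≤ -7 — FAILS
It is satisfied by some integers in the range but not all.

Answer: Sometimes true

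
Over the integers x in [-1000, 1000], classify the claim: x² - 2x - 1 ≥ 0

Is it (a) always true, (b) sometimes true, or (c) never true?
Holds at x = -1: LHS = (-1)² - 2·(-1) - 1 = 2; 2 ≥ 0 — holds
Fails at x = 0: LHS = 0² - 2·0 - 1 = -1; -1 ≥ 0 — FAILS
It is satisfied by some integers in the range but not all.

Answer: Sometimes true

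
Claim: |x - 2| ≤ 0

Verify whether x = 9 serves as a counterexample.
Substitute x = 9 into the relation:
x = 9: LHS = |9 - 2| = |7| = 7; 7 ≤ 0 — FAILS

Since the claim fails at x = 9, this value is a counterexample.

Answer: Yes, x = 9 is a counterexample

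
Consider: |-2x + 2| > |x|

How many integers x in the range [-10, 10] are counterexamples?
Counterexamples in [-10, 10]: {1, 2}.

Counting them gives 2 values.

Answer: 2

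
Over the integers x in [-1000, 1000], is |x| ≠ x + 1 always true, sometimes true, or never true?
Track d = LHS − RHS over the integers in [-1000, 1000]. Equality would need d = 0, but d changes sign only between consecutive integers, jumping over 0:
x = -1: LHS = |-1| = 1, RHS = (-1) + 1 = 0; 1 ≠ 0 — holds  (d = 1)
x = 0: LHS = |0| = 0, RHS = 0 + 1 = 1; 0 ≠ 1 — holds  (d = -1)
Away from these crossings d keeps a constant sign, and checking every integer in [-1000, 1000] confirms d ≠ 0 throughout. Hence the two sides are never equal, so the relation holds for every integer in [-1000, 1000].

No counterexample exists.

Answer: Always true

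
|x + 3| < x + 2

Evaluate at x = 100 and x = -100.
x = 100: LHS = |100 + 3| = |103| = 103, RHS = 100 + 2 = 102; 103 < 102 — FAILS
x = -100: LHS = |(-100) + 3| = |-97| = 97, RHS = (-100) + 2 = -98; 97 < -98 — FAILS

Answer: No, fails for both x = 100 and x = -100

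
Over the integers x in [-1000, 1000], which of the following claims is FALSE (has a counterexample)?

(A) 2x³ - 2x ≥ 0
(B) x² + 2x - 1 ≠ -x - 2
(A) x = -2: LHS = 2·(-2)³ - 2·(-2) = -12; -12 ≥ 0 — FAILS

(B) Track d = LHS − RHS over the integers in [-1000, 1000]. Equality would need d = 0, but d changes sign only between consecutive integers, jumping over 0:
x = -3: LHS = (-3)² + 2·(-3) - 1 = 2, RHS = -(-3) - 2 = 1; 2 ≠ 1 — holds  (d = 1)
x = -2: LHS = (-2)² + 2·(-2) - 1 = -1, RHS = -(-2) - 2 = 0; -1 ≠ 0 — holds  (d = -1)
x = -1: LHS = (-1)² + 2·(-1) - 1 = -2, RHS = -(-1) - 2 = -1; -2 ≠ -1 — holds  (d = -1)
x = 0: LHS = 0² + 2·0 - 1 = -1, RHS = -0 - 2 = -2; -1 ≠ -2 — holds  (d = 1)
Away from these crossings d keeps a constant sign, and checking every integer in [-1000, 1000] confirms d ≠ 0 throughout. Hence the two sides are never equal, so the relation holds for every integer in [-1000, 1000].

Only (A) has a counterexample.

Answer: A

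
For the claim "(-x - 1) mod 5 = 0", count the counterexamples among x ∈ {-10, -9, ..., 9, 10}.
Counterexamples in [-10, 10]: {-10, -9, -8, -7, -5, -4, -3, -2, 0, 1, 2, 3, 5, 6, 7, 8, 10}.

Counting them gives 17 values.

Answer: 17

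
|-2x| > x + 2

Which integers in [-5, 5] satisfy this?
Holds for: {-5, -4, -3, -2, -1, 3, 4, 5}
Fails for: {0, 1, 2}

Answer: {-5, -4, -3, -2, -1, 3, 4, 5}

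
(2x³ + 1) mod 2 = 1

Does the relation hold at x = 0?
x = 0: LHS = (2·0³ + 1) mod 2 = 1 mod 2 = 1; 1 = 1 — holds

The relation is satisfied at x = 0.

Answer: Yes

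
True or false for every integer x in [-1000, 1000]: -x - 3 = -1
The claim fails at x = 0:
x = 0: LHS = -0 - 3 = -3; -3 = -1 — FAILS

Because a single integer refutes it, the statement is false.

Answer: False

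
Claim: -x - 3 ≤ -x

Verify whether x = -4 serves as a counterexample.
Substitute x = -4 into the relation:
x = -4: LHS = -(-4) - 3 = 1, RHS = -(-4) = 4; 1 ≤ 4 — holds

The relation holds at x = -4, so it is not a counterexample.

Answer: No, x = -4 is not a counterexample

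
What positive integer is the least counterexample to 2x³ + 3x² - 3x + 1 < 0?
Testing positive integers:
x = 1: LHS = 2·1³ + 3·1² - 3·1 + 1 = 3; 3 < 0 — FAILS  ← smallest positive counterexample

Answer: x = 1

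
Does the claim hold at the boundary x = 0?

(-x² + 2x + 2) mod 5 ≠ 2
x = 0: LHS = (-0² + 2·0 + 2) mod 5 = 2 mod 5 = 2; 2 ≠ 2 — FAILS

The relation fails at x = 0, so x = 0 is a counterexample.

Answer: No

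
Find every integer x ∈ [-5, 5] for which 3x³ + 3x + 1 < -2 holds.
Holds for: {-5, -4, -3, -2, -1}
Fails for: {0, 1, 2, 3, 4, 5}

Answer: {-5, -4, -3, -2, -1}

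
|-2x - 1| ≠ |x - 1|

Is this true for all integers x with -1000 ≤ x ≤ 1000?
The claim fails at x = 0:
x = 0: LHS = |-2·0 - 1| = |-1| = 1, RHS = |0 - 1| = |-1| = 1; 1 ≠ 1 — FAILS

Because a single integer refutes it, the statement is false.

Answer: False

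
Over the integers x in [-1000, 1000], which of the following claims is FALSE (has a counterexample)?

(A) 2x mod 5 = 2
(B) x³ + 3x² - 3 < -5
(A) x = 0: LHS = (2·0) mod 5 = 0 mod 5 = 0; 0 = 2 — FAILS
(B) x = 0: LHS = 0³ + 3·0² - 3 = -3; -3 < -5 — FAILS

Answer: Both A and B are false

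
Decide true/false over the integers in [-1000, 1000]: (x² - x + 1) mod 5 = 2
The claim fails at x = 0:
x = 0: LHS = (0² - 0 + 1) mod 5 = 1 mod 5 = 1; 1 = 2 — FAILS

Because a single integer refutes it, the statement is false.

Answer: False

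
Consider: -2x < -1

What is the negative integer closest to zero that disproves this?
Testing negative integers from -1 downward:
x = -1: LHS = -2·(-1) = 2; 2 < -1 — FAILS  ← closest negative counterexample to 0

Answer: x = -1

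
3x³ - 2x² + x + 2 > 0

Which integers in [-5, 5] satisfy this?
Holds for: {0, 1, 2, 3, 4, 5}
Fails for: {-5, -4, -3, -2, -1}

Answer: {0, 1, 2, 3, 4, 5}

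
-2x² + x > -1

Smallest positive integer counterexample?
Testing positive integers:
x = 1: LHS = -2·1² + 1 = -1; -1 > -1 — FAILS  ← smallest positive counterexample

Answer: x = 1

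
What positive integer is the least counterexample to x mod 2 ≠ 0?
Testing positive integers:
x = 1: LHS = 1 mod 2 = 1; 1 ≠ 0 — holds
x = 2: LHS = 2 mod 2 = 0; 0 ≠ 0 — FAILS  ← smallest positive counterexample

Answer: x = 2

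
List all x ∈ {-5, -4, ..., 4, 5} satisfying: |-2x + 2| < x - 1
Over all integers in [-5, 5], LHS − RHS is smallest at x = 1, where it equals 0:
x = 1: LHS = |-2·1 + 2| = |0| = 0, RHS = 1 - 1 = 0; 0 < 0 — FAILS
At the ends of the range:
x = -5: LHS = |-2·(-5) + 2| = |12| = 12, RHS = (-5) - 1 = -6; 12 < -6 — FAILS
x = 5: LHS = |-2·5 + 2| = |-8| = 8, RHS = 5 - 1 = 4; 8 < 4 — FAILS
Hence LHS − RHS is never negative, i.e. LHS ≥ RHS throughout, so the claimed relation (<) fails for every integer in [-5, 5].

Answer: None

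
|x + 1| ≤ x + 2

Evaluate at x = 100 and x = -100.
x = 100: LHS = |100 + 1| = |101| = 101, RHS = 100 + 2 = 102; 101 ≤ 102 — holds
x = -100: LHS = |(-100) + 1| = |-99| = 99, RHS = (-100) + 2 = -98; 99 ≤ -98 — FAILS

Answer: Partially: holds for x = 100, fails for x = -100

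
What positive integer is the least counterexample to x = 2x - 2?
Testing positive integers:
x = 1: RHS = 2·1 - 2 = 0; 1 = 0 — FAILS  ← smallest positive counterexample

Answer: x = 1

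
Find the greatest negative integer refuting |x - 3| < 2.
Testing negative integers from -1 downward:
x = -1: LHS = |(-1) - 3| = |-4| = 4; 4 < 2 — FAILS  ← closest negative counterexample to 0

Answer: x = -1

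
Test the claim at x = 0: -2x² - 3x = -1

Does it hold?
x = 0: LHS = -2·0² - 3·0 = 0; 0 = -1 — FAILS

The relation fails at x = 0, so x = 0 is a counterexample.

Answer: No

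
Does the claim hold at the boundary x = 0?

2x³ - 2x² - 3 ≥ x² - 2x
x = 0: LHS = 2·0³ - 2·0² - 3 = -3, RHS = 0² - 2·0 = 0; -3 ≥ 0 — FAILS

The relation fails at x = 0, so x = 0 is a counterexample.

Answer: No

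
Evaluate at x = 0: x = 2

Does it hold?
x = 0: 0 = 2 — FAILS

The relation fails at x = 0, so x = 0 is a counterexample.

Answer: No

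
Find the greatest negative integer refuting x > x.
Testing negative integers from -1 downward:
x = -1: -1 > -1 — FAILS  ← closest negative counterexample to 0

Answer: x = -1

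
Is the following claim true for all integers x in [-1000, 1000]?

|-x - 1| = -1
The claim fails at x = 0:
x = 0: LHS = |-0 - 1| = |-1| = 1; 1 = -1 — FAILS

Because a single integer refutes it, the statement is false.

Answer: False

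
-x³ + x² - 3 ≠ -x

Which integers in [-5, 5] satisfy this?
Track d = LHS − RHS over the integers in [-5, 5]. Equality would need d = 0, but d changes sign only between consecutive integers, jumping over 0:
x = -2: LHS = -(-2)³ + (-2)² - 3 = 9, RHS = -(-2) = 2; 9 ≠ 2 — holds  (d = 7)
x = -1: LHS = -(-1)³ + (-1)² - 3 = -1, RHS = -(-1) = 1; -1 ≠ 1 — holds  (d = -2)
Away from these crossings d keeps a constant sign, and checking every integer in [-5, 5] confirms d ≠ 0 throughout. Hence the two sides are never equal, so the relation holds for every integer in [-5, 5].

Answer: All integers in [-5, 5]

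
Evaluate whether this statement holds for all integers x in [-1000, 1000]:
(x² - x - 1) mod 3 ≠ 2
The claim fails at x = 0:
x = 0: LHS = (0² - 0 - 1) mod 3 = (-1) mod 3 = 2; 2 ≠ 2 — FAILS

Because a single integer refutes it, the statement is false.

Answer: False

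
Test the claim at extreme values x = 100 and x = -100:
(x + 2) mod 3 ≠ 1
x = 100: LHS = (100 + 2) mod 3 = 102 mod 3 = 0; 0 ≠ 1 — holds
x = -100: LHS = ((-100) + 2) mod 3 = (-98) mod 3 = 1; 1 ≠ 1 — FAILS

Answer: Partially: holds for x = 100, fails for x = -100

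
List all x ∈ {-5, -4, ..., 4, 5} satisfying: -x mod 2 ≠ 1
Holds for: {-4, -2, 0, 2, 4}
Fails for: {-5, -3, -1, 1, 3, 5}

Answer: {-4, -2, 0, 2, 4}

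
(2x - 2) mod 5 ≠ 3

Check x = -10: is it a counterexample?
Substitute x = -10 into the relation:
x = -10: LHS = (2·(-10) - 2) mod 5 = (-22) mod 5 = 3; 3 ≠ 3 — FAILS

Since the claim fails at x = -10, this value is a counterexample.

Answer: Yes, x = -10 is a counterexample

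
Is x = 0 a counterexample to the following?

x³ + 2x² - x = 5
Substitute x = 0 into the relation:
x = 0: LHS = 0³ + 2·0² - 0 = 0; 0 = 5 — FAILS

Since the claim fails at x = 0, this value is a counterexample.

Answer: Yes, x = 0 is a counterexample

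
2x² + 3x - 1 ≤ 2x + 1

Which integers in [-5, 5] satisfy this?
Holds for: {-1, 0}
Fails for: {-5, -4, -3, -2, 1, 2, 3, 4, 5}

Answer: {-1, 0}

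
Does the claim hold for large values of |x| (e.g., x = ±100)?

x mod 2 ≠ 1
x = 100: LHS = 100 mod 2 = 0; 0 ≠ 1 — holds
x = -100: LHS = (-100) mod 2 = 0; 0 ≠ 1 — holds

Answer: Yes, holds for both x = 100 and x = -100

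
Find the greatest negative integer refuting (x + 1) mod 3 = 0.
Testing negative integers from -1 downward:
x = -1: LHS = ((-1) + 1) mod 3 = 0 mod 3 = 0; 0 = 0 — holds
x = -2: LHS = ((-2) + 1) mod 3 = (-1) mod 3 = 2; 2 = 0 — FAILS  ← closest negative counterexample to 0

Answer: x = -2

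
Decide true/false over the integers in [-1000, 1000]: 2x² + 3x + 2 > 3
The claim fails at x = 0:
x = 0: LHS = 2·0² + 3·0 + 2 = 2; 2 > 3 — FAILS

Because a single integer refutes it, the statement is false.

Answer: False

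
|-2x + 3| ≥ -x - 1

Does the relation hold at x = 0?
x = 0: LHS = |-2·0 + 3| = |3| = 3, RHS = -0 - 1 = -1; 3 ≥ -1 — holds

The relation is satisfied at x = 0.

Answer: Yes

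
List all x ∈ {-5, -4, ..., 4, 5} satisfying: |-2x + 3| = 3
Holds for: {0, 3}
Fails for: {-5, -4, -3, -2, -1, 1, 2, 4, 5}

Answer: {0, 3}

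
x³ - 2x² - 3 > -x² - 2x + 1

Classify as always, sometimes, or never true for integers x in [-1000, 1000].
Holds at x = 2: LHS = 2³ - 2·2² - 3 = -3, RHS = -2² - 2·2 + 1 = -7; -3 > -7 — holds
Fails at x = 0: LHS = 0³ - 2·0² - 3 = -3, RHS = -0² - 2·0 + 1 = 1; -3 > 1 — FAILS
It is satisfied by some integers in the range but not all.

Answer: Sometimes true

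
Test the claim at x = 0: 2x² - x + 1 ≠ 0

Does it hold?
x = 0: LHS = 2·0² - 0 + 1 = 1; 1 ≠ 0 — holds

The relation is satisfied at x = 0.

Answer: Yes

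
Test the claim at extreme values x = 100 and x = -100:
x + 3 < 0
x = 100: LHS = 100 + 3 = 103; 103 < 0 — FAILS
x = -100: LHS = (-100) + 3 = -97; -97 < 0 — holds

Answer: Partially: fails for x = 100, holds for x = -100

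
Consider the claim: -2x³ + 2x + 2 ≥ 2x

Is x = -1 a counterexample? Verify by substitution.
Substitute x = -1 into the relation:
x = -1: LHS = -2·(-1)³ + 2·(-1) + 2 = 2, RHS = 2·(-1) = -2; 2 ≥ -2 — holds

The claim holds here, so x = -1 is not a counterexample. (A counterexample exists elsewhere, e.g. x = 2.)

Answer: No, x = -1 is not a counterexample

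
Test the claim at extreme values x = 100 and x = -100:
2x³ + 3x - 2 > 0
x = 100: LHS = 2·100³ + 3·100 - 2 = 2000298; 2000298 > 0 — holds
x = -100: LHS = 2·(-100)³ + 3·(-100) - 2 = -2000302; -2000302 > 0 — FAILS

Answer: Partially: holds for x = 100, fails for x = -100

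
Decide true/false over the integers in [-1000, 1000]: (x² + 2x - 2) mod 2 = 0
The claim fails at x = 1:
x = 1: LHS = (1² + 2·1 - 2) mod 2 = 1 mod 2 = 1; 1 = 0 — FAILS

Because a single integer refutes it, the statement is false.

Answer: False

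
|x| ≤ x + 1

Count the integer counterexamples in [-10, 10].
Counterexamples in [-10, 10]: {-10, -9, -8, -7, -6, -5, -4, -3, -2, -1}.

Counting them gives 10 values.

Answer: 10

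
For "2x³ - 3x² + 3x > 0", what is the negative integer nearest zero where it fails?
Testing negative integers from -1 downward:
x = -1: LHS = 2·(-1)³ - 3·(-1)² + 3·(-1) = -8; -8 > 0 — FAILS  ← closest negative counterexample to 0

Answer: x = -1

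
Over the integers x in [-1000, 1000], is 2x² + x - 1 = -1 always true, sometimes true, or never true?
Holds at x = 0: LHS = 2·0² + 0 - 1 = -1; -1 = -1 — holds
Fails at x = 1: LHS = 2·1² + 1 - 1 = 2; 2 = -1 — FAILS
It is satisfied by some integers in the range but not all.

Answer: Sometimes true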